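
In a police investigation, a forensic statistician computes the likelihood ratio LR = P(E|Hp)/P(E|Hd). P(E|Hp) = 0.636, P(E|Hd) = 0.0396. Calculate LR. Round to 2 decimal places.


Likelihood ratio calculation:
LR = P(E|Hp) / P(E|Hd)
LR = 0.636 / 0.0396
LR = 16.06

16.06


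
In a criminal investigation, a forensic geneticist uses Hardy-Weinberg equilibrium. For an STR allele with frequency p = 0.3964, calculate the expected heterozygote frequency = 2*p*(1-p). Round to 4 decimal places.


Hardy-Weinberg heterozygote frequency:
q = 1 - p = 1 - 0.3964 = 0.6036
2pq = 2 * 0.3964 * 0.6036 = 0.4785

0.4785


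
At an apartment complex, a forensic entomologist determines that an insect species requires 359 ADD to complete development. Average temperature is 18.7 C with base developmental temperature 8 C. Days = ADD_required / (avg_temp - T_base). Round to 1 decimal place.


Insect development time:
Effective temperature = avg_temp - T_base = 18.7 - 8 = 10.7 C
Days = ADD / effective_temp = 359 / 10.7 = 33.6 days

33.6


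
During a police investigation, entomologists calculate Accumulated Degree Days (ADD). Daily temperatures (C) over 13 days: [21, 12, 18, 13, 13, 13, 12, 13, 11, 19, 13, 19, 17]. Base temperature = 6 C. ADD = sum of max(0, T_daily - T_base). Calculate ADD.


Computing ADD day by day:
Day 1: max(0, 21 - 6) = 15
Day 2: max(0, 12 - 6) = 6
Day 3: max(0, 18 - 6) = 12
Day 4: max(0, 13 - 6) = 7
Day 5: max(0, 13 - 6) = 7
Day 6: max(0, 13 - 6) = 7
Day 7: max(0, 12 - 6) = 6
Day 8: max(0, 13 - 6) = 7
Day 9: max(0, 11 - 6) = 5
Day 10: max(0, 19 - 6) = 13
Day 11: max(0, 13 - 6) = 7
Day 12: max(0, 19 - 6) = 13
Day 13: max(0, 17 - 6) = 11
Total ADD = 116

116


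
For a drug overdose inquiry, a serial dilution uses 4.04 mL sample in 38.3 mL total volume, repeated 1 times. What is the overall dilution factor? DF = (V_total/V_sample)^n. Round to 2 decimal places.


Dilution factor calculation:
Single dilution = V_total / V_sample = 38.3 / 4.04 ≈ 9.480198
Number of dilutions = 1
Total DF = (38.3 / 4.04)^1 (full precision, rounded at the end) = 9.48

9.48


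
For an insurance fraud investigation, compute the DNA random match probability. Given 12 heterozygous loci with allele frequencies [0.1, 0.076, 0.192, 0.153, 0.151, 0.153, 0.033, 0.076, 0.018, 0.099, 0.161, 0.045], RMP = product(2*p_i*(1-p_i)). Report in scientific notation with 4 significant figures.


Computing RMP for 12 loci:
Locus 1: 2 * 0.1 * 0.9 = 0.18
Locus 2: 2 * 0.076 * 0.924 = 0.140448
Locus 3: 2 * 0.192 * 0.808 = 0.310272
Locus 4: 2 * 0.153 * 0.847 = 0.259182
Locus 5: 2 * 0.151 * 0.849 = 0.256398
Locus 6: 2 * 0.153 * 0.847 = 0.259182
Locus 7: 2 * 0.033 * 0.967 = 0.063822
Locus 8: 2 * 0.076 * 0.924 = 0.140448
Locus 9: 2 * 0.018 * 0.982 = 0.035352
Locus 10: 2 * 0.099 * 0.901 = 0.178398
Locus 11: 2 * 0.161 * 0.839 = 0.270158
Locus 12: 2 * 0.045 * 0.955 = 0.08595
RMP = 1.773e-10

1.773e-10


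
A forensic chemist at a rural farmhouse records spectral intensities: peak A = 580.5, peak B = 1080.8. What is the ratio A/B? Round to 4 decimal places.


Spectral peak ratio:
Peak A = 580.5 counts
Peak B = 1080.8 counts
Ratio = 580.5 / 1080.8 = 0.5371

0.5371


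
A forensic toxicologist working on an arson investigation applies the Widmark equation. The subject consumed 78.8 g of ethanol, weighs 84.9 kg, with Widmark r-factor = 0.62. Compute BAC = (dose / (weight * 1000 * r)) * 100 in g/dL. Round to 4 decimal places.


Applying the Widmark formula:
BAC = (dose_g / (body_wt * 1000 * r)) * 100
Denominator = 84.9 * 1000 * 0.62 = 52638
BAC = (78.8 / 52638) * 100
BAC = 0.1497 g/dL

0.1497


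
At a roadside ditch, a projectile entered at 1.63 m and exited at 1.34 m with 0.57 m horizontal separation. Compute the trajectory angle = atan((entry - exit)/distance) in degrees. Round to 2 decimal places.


Bullet trajectory angle:
Height difference = 1.63 - 1.34 = 0.29 m
angle = atan(0.29 / 0.57)
angle = atan(0.508772)
angle = 26.97 degrees

26.97


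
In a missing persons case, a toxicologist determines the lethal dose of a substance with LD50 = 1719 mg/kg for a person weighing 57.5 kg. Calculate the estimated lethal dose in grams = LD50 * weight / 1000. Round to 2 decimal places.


Lethal dose calculation:
Lethal dose = LD50 * body_weight / 1000
= 1719 * 57.5 / 1000
= 98842.5 / 1000
= 98.84 g

98.84


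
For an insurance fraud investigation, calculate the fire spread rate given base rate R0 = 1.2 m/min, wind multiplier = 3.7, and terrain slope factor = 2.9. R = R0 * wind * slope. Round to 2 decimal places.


Fire spread rate calculation:
R = R0 * wind_factor * slope_factor
= 1.2 * 3.7 * 2.9
= 4.44 * 2.9
= 12.88 m/min

12.88


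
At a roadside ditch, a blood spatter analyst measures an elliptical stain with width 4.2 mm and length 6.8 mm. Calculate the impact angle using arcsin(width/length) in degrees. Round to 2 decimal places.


Blood spatter impact angle calculation:
width / length = 4.2 / 6.8 = 0.617647
angle = arcsin(0.617647)
angle = 38.14 degrees

38.14


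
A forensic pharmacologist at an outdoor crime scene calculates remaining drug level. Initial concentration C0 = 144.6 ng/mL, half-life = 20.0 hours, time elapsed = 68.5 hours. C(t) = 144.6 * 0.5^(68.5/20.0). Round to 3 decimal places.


Drug concentration decay:
Number of half-lives = t / t_half = 68.5 / 20.0 = 3.425
Decay factor = 0.5^3.425 = 0.09310484
C(t) = 144.6 * 0.09310484 = 13.463 ng/mL

13.463


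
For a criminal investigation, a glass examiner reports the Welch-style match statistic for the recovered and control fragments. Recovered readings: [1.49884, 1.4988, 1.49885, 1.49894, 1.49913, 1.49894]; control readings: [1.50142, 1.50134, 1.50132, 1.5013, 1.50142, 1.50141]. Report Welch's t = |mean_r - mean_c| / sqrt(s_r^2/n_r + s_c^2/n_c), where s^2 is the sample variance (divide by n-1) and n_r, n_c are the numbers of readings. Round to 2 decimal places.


Welch's t-criterion for glass RI comparison:
Recovered mean = sum / n_r = 8.9935 / 6 = 1.4989167
Control mean = sum / n_c = 9.00821 / 6 = 1.5013683
Recovered sample variance s_r^2 = 1.41067e-08
Control sample variance s_c^2 = 2.97667e-09
Welch SE (unpooled) = sqrt(s_r^2/n_r + s_c^2/n_c) = sqrt(2.35111e-09 + 4.96111e-10) = sqrt(2.84722e-09) = 5.33593e-05
|mean_r - mean_c| = 0.00245167
t = 0.00245167 / 5.33593e-05 = 45.95

45.95


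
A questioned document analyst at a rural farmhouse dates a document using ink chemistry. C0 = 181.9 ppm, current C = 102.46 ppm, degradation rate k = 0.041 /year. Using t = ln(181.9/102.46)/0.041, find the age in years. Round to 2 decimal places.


Document age estimation:
C0/C = 181.9 / 102.46 = 1.775327
ln(C0/C) = 0.573985
t = 0.573985 / 0.041 = 14.00 years

14.00


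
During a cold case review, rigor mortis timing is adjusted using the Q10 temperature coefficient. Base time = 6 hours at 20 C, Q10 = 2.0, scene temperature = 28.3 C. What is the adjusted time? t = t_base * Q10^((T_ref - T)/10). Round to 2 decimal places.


Rigor mortis time adjustment:
Exponent = (T_ref - T_actual) / 10 = (20 - 28.3) / 10 = -0.83
Q10 factor = 2.0^-0.83 = 0.56253
t_adjusted = 6 * 0.56253 = 3.38 hours

3.38


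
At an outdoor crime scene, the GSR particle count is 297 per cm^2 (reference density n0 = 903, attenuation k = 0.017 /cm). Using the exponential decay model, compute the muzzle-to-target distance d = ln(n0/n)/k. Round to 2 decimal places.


GSR distance calculation:
n0/n = 903 / 297 = 3.040404
ln(n0/n) = 1.11199
d = 1.11199 / 0.017 = 65.41 cm

65.41


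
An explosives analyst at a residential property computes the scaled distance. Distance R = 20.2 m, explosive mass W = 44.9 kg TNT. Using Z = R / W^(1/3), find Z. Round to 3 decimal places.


Scaled distance calculation:
W^(1/3) = 44.9^(1/3) = 3.554257
Z = R / W^(1/3) = 20.2 / 3.554257
Z = 5.683 m/kg^(1/3)

5.683


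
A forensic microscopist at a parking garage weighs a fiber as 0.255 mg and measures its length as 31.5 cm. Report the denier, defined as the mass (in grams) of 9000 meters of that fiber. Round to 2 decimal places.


Denier calculation:
Mass in grams = 0.255 mg / 1000 = 0.000255 g
Length in meters = 31.5 cm / 100 = 0.315 m
Linear density = mass / length = 0.000255 / 0.315 = 0.00080952 g/m
Denier = (g/m) * 9000 = 0.00080952 * 9000 = 7.29

7.29


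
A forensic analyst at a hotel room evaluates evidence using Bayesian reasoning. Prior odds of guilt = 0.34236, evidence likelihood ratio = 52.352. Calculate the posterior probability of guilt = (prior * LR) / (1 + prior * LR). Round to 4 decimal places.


Bayesian evidence evaluation:
Posterior odds = prior_odds * LR = 0.34236 * 52.352 = 17.92323
Posterior probability = posterior_odds / (1 + posterior_odds)
= 17.92323 / (1 + 17.92323)
= 17.92323 / 18.92323
= 0.9472

0.9472


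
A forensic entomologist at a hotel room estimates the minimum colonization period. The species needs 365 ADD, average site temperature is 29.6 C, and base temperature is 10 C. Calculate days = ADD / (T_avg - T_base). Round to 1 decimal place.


Insect development time:
Effective temperature = avg_temp - T_base = 29.6 - 10 = 19.6 C
Days = ADD / effective_temp = 365 / 19.6 = 18.6 days

18.6


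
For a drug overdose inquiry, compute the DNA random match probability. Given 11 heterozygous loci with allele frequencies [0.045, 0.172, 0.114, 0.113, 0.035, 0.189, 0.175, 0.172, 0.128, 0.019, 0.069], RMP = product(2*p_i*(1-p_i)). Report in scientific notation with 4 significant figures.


Computing RMP for 11 loci:
Locus 1: 2 * 0.045 * 0.955 = 0.08595
Locus 2: 2 * 0.172 * 0.828 = 0.284832
Locus 3: 2 * 0.114 * 0.886 = 0.202008
Locus 4: 2 * 0.113 * 0.887 = 0.200462
Locus 5: 2 * 0.035 * 0.965 = 0.06755
Locus 6: 2 * 0.189 * 0.811 = 0.306558
Locus 7: 2 * 0.175 * 0.825 = 0.28875
Locus 8: 2 * 0.172 * 0.828 = 0.284832
Locus 9: 2 * 0.128 * 0.872 = 0.223232
Locus 10: 2 * 0.019 * 0.981 = 0.037278
Locus 11: 2 * 0.069 * 0.931 = 0.128478
RMP = 1.805e-09

1.805e-09


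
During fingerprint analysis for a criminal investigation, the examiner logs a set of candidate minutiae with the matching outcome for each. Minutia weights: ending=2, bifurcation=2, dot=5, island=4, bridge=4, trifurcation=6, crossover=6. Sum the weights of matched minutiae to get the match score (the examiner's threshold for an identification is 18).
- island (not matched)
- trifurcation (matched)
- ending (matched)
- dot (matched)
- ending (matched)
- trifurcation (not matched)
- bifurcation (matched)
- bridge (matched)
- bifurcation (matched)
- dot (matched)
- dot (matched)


Weighted minutiae match score:
  island: not matched, +0
  trifurcation: matched, +6 (running total 6)
  ending: matched, +2 (running total 8)
  dot: matched, +5 (running total 13)
  ending: matched, +2 (running total 15)
  trifurcation: not matched, +0
  bifurcation: matched, +2 (running total 17)
  bridge: matched, +4 (running total 21)
  bifurcation: matched, +2 (running total 23)
  dot: matched, +5 (running total 28)
  dot: matched, +5 (running total 33)
Total score = 33
Threshold = 18; verdict = identification

33


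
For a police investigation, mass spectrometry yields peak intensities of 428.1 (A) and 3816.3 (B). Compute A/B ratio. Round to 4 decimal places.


Spectral peak ratio:
Peak A = 428.1 counts
Peak B = 3816.3 counts
Ratio = 428.1 / 3816.3 = 0.1122

0.1122


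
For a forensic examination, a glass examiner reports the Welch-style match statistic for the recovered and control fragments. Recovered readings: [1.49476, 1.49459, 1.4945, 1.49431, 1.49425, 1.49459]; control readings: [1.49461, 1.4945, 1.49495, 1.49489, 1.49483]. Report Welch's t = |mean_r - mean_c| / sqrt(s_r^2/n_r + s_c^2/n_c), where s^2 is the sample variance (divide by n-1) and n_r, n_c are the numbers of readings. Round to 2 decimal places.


Welch's t-criterion for glass RI comparison:
Recovered mean = sum / n_r = 8.967 / 6 = 1.4945
Control mean = sum / n_c = 7.47378 / 5 = 1.494756
Recovered sample variance s_r^2 = 3.648e-08
Control sample variance s_c^2 = 3.698e-08
Welch SE (unpooled) = sqrt(s_r^2/n_r + s_c^2/n_c) = sqrt(6.08e-09 + 7.396e-09) = sqrt(1.3476e-08) = 0.000116086
|mean_r - mean_c| = 0.000256
t = 0.000256 / 0.000116086 = 2.21

2.21


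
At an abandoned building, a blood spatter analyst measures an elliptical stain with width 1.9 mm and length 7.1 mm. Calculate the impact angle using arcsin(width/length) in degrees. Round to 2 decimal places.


Blood spatter impact angle calculation:
width / length = 1.9 / 7.1 = 0.267606
angle = arcsin(0.267606)
angle = 15.52 degrees

15.52


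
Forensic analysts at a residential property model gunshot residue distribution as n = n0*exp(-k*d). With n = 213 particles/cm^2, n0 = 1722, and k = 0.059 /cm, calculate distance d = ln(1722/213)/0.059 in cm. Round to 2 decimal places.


GSR distance calculation:
n0/n = 1722 / 213 = 8.084507
ln(n0/n) = 2.08995
d = 2.08995 / 0.059 = 35.42 cm

35.42


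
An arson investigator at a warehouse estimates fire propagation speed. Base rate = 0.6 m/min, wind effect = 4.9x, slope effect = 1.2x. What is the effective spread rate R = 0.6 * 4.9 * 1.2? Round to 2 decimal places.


Fire spread rate calculation:
R = R0 * wind_factor * slope_factor
= 0.6 * 4.9 * 1.2
= 2.94 * 1.2
= 3.53 m/min

3.53


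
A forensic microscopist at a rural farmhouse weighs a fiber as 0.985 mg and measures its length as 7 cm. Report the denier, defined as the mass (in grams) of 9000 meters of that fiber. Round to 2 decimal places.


Denier calculation:
Mass in grams = 0.985 mg / 1000 = 0.000985 g
Length in meters = 7 cm / 100 = 0.07 m
Linear density = mass / length = 0.000985 / 0.07 = 0.01407143 g/m
Denier = (g/m) * 9000 = 0.01407143 * 9000 = 126.64

126.64


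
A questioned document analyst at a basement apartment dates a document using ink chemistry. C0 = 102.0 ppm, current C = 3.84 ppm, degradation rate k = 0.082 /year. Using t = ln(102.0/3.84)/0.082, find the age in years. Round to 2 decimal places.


Document age estimation:
C0/C = 102.0 / 3.84 = 26.5625
ln(C0/C) = 3.2795
t = 3.2795 / 0.082 = 39.99 years

39.99


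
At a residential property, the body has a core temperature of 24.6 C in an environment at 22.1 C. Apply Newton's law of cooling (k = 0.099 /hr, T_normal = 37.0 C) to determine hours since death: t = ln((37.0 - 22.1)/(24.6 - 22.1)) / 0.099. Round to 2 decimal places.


Using Newton's law of cooling:
t = ln((T_normal - T_ambient) / (T_body - T_ambient)) / k
T_normal - T_ambient = 14.9
T_body - T_ambient = 2.5
Ratio = 5.96
ln(ratio) = 1.78507
t = 1.78507 / 0.099 = 18.03 hours

18.03


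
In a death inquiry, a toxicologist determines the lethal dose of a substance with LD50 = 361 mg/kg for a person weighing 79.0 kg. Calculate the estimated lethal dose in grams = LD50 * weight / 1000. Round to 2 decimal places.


Lethal dose calculation:
Lethal dose = LD50 * body_weight / 1000
= 361 * 79.0 / 1000
= 28519 / 1000
= 28.52 g

28.52


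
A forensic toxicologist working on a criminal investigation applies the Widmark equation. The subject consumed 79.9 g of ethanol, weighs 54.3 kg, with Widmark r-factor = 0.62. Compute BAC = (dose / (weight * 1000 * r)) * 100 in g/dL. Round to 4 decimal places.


Applying the Widmark formula:
BAC = (dose_g / (body_wt * 1000 * r)) * 100
Denominator = 54.3 * 1000 * 0.62 = 33666
BAC = (79.9 / 33666) * 100
BAC = 0.2373 g/dL

0.2373


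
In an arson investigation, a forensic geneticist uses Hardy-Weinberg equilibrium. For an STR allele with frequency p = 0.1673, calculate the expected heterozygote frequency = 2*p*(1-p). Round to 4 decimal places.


Hardy-Weinberg heterozygote frequency:
q = 1 - p = 1 - 0.1673 = 0.8327
2pq = 2 * 0.1673 * 0.8327 = 0.2786

0.2786


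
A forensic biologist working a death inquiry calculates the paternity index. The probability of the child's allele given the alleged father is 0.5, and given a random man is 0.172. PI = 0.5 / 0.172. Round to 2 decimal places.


Paternity Index calculation:
PI = P(allele|father) / P(allele|random)
PI = 0.5 / 0.172
PI = 2.91

2.91


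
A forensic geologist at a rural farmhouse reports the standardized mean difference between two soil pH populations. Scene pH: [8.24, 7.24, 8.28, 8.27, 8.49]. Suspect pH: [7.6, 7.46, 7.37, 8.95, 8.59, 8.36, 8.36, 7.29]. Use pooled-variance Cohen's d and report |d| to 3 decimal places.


Pooled-variance Cohen's d for soil pH comparison:
Scene mean = 40.52 / 5 = 8.104
Suspect mean = 63.98 / 8 = 7.9975
Scene sample variance s_s^2 = 0.24313
Suspect sample variance s_c^2 = 0.408907
Pooled variance = ((n_s-1)*s_s^2 + (n_c-1)*s_c^2) / (n_s + n_c - 2) = 0.348625
Pooled SD = sqrt(0.348625) = 0.590445
Mean difference = 0.1065
|d| = |0.1065| / 0.590445 = 0.180

0.180


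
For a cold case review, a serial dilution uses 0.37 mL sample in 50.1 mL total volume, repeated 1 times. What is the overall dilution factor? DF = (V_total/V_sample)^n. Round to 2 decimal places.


Dilution factor calculation:
Single dilution = V_total / V_sample = 50.1 / 0.37 ≈ 135.405405
Number of dilutions = 1
Total DF = (50.1 / 0.37)^1 (full precision, rounded at the end) = 135.41

135.41


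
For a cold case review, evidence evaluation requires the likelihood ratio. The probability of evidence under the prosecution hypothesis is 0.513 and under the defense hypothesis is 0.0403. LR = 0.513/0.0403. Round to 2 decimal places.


Likelihood ratio calculation:
LR = P(E|Hp) / P(E|Hd)
LR = 0.513 / 0.0403
LR = 12.73

12.73


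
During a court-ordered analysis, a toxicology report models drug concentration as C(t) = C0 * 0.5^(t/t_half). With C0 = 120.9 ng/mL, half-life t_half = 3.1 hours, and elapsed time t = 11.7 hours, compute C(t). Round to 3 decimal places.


Drug concentration decay:
Number of half-lives = t / t_half = 11.7 / 3.1 = 3.774194
Decay factor = 0.5^3.774194 = 0.0730894
C(t) = 120.9 * 0.0730894 = 8.837 ng/mL

8.837


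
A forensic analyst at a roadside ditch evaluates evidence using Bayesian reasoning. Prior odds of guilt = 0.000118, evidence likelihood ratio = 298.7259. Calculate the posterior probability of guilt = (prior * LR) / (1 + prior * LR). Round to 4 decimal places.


Bayesian evidence evaluation:
Posterior odds = prior_odds * LR = 0.000118 * 298.7259 = 0.03524966
Posterior probability = posterior_odds / (1 + posterior_odds)
= 0.03524966 / (1 + 0.03524966)
= 0.03524966 / 1.03524966
= 0.0340

0.0340


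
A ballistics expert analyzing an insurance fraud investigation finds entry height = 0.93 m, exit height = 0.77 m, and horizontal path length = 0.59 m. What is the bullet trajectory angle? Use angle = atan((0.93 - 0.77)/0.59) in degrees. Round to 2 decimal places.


Bullet trajectory angle:
Height difference = 0.93 - 0.77 = 0.16 m
angle = atan(0.16 / 0.59)
angle = atan(0.271186)
angle = 15.17 degrees

15.17


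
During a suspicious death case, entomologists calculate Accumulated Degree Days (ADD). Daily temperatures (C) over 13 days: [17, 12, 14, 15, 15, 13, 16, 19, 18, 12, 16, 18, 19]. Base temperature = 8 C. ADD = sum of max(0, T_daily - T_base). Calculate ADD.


Computing ADD day by day:
Day 1: max(0, 17 - 8) = 9
Day 2: max(0, 12 - 8) = 4
Day 3: max(0, 14 - 8) = 6
Day 4: max(0, 15 - 8) = 7
Day 5: max(0, 15 - 8) = 7
Day 6: max(0, 13 - 8) = 5
Day 7: max(0, 16 - 8) = 8
Day 8: max(0, 19 - 8) = 11
Day 9: max(0, 18 - 8) = 10
Day 10: max(0, 12 - 8) = 4
Day 11: max(0, 16 - 8) = 8
Day 12: max(0, 18 - 8) = 10
Day 13: max(0, 19 - 8) = 11
Total ADD = 100

100


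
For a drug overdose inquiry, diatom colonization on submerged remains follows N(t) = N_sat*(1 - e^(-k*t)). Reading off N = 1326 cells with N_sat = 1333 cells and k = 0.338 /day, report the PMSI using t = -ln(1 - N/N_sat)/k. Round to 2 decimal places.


PMSI from diatom colonization curve:
N / N_sat = 1326 / 1333 = 0.994749
1 - N/N_sat = 0.005251
ln(1 - N/N_sat) = -5.249337
t = -ln(1 - N/N_sat) / k = -(-5.249337) / 0.338 = 15.53 days

15.53


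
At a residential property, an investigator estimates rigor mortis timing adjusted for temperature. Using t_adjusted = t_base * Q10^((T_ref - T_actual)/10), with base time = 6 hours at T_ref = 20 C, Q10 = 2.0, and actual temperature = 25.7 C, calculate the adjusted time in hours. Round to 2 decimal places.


Rigor mortis time adjustment:
Exponent = (T_ref - T_actual) / 10 = (20 - 25.7) / 10 = -0.57
Q10 factor = 2.0^-0.57 = 0.67362
t_adjusted = 6 * 0.67362 = 4.04 hours

4.04


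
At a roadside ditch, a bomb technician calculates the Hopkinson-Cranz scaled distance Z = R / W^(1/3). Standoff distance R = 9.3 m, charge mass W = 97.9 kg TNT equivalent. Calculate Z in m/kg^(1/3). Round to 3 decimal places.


Scaled distance calculation:
W^(1/3) = 97.9^(1/3) = 4.608868
Z = R / W^(1/3) = 9.3 / 4.608868
Z = 2.018 m/kg^(1/3)

2.018


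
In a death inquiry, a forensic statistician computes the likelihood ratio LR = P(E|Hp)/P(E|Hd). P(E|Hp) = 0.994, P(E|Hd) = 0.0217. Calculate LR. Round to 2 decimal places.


Likelihood ratio calculation:
LR = P(E|Hp) / P(E|Hd)
LR = 0.994 / 0.0217
LR = 45.81

45.81


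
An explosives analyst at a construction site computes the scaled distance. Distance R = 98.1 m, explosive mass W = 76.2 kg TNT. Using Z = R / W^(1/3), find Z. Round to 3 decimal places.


Scaled distance calculation:
W^(1/3) = 76.2^(1/3) = 4.239536
Z = R / W^(1/3) = 98.1 / 4.239536
Z = 23.139 m/kg^(1/3)

23.139


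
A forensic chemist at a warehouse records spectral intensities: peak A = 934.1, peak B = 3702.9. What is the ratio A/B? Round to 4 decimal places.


Spectral peak ratio:
Peak A = 934.1 counts
Peak B = 3702.9 counts
Ratio = 934.1 / 3702.9 = 0.2523

0.2523


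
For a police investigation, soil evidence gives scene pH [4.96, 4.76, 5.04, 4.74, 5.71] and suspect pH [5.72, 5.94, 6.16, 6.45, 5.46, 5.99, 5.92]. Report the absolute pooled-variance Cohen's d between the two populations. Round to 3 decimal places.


Pooled-variance Cohen's d for soil pH comparison:
Scene mean = 25.21 / 5 = 5.042
Suspect mean = 41.64 / 7 = 5.948571
Scene sample variance s_s^2 = 0.15592
Suspect sample variance s_c^2 = 0.098281
Pooled variance = ((n_s-1)*s_s^2 + (n_c-1)*s_c^2) / (n_s + n_c - 2) = 0.121337
Pooled SD = sqrt(0.121337) = 0.348335
Mean difference = -0.906571
|d| = |-0.906571| / 0.348335 = 2.603

2.603


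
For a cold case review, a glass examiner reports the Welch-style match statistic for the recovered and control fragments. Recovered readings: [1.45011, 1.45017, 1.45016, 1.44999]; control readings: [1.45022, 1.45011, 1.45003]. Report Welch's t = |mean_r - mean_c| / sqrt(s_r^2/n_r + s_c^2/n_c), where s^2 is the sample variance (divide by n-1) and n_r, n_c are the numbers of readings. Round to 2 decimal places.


Welch's t-criterion for glass RI comparison:
Recovered mean = sum / n_r = 5.80043 / 4 = 1.4501075
Control mean = sum / n_c = 4.35036 / 3 = 1.45012
Recovered sample variance s_r^2 = 6.825e-09
Control sample variance s_c^2 = 9.1e-09
Welch SE (unpooled) = sqrt(s_r^2/n_r + s_c^2/n_c) = sqrt(1.70625e-09 + 3.03333e-09) = sqrt(4.73958e-09) = 6.88446e-05
|mean_r - mean_c| = 1.25e-05
t = 1.25e-05 / 6.88446e-05 = 0.18

0.18


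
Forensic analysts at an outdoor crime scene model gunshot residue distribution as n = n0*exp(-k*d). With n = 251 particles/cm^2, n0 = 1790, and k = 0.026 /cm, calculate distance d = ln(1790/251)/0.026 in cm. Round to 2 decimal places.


GSR distance calculation:
n0/n = 1790 / 251 = 7.131474
ln(n0/n) = 1.964518
d = 1.964518 / 0.026 = 75.56 cm

75.56


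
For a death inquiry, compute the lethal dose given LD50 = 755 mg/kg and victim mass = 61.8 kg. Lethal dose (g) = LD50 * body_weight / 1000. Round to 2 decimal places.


Lethal dose calculation:
Lethal dose = LD50 * body_weight / 1000
= 755 * 61.8 / 1000
= 46659 / 1000
= 46.66 g

46.66


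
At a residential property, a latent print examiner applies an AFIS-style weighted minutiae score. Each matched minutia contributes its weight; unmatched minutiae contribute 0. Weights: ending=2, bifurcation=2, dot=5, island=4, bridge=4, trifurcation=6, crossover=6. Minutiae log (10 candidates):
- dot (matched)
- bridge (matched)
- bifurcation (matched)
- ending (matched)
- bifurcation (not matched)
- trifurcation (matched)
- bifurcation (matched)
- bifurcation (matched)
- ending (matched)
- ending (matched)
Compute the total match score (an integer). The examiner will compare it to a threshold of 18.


Weighted minutiae match score:
  dot: matched, +5 (running total 5)
  bridge: matched, +4 (running total 9)
  bifurcation: matched, +2 (running total 11)
  ending: matched, +2 (running total 13)
  bifurcation: not matched, +0
  trifurcation: matched, +6 (running total 19)
  bifurcation: matched, +2 (running total 21)
  bifurcation: matched, +2 (running total 23)
  ending: matched, +2 (running total 25)
  ending: matched, +2 (running total 27)
Total score = 27
Threshold = 18; verdict = identification

27


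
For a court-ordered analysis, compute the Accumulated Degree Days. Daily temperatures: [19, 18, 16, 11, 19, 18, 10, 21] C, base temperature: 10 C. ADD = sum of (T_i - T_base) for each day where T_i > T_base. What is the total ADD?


Computing ADD day by day:
Day 1: max(0, 19 - 10) = 9
Day 2: max(0, 18 - 10) = 8
Day 3: max(0, 16 - 10) = 6
Day 4: max(0, 11 - 10) = 1
Day 5: max(0, 19 - 10) = 9
Day 6: max(0, 18 - 10) = 8
Day 7: max(0, 10 - 10) = 0
Day 8: max(0, 21 - 10) = 11
Total ADD = 52

52


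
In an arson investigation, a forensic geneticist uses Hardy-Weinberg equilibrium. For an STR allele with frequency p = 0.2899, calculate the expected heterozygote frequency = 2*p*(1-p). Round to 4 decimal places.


Hardy-Weinberg heterozygote frequency:
q = 1 - p = 1 - 0.2899 = 0.7101
2pq = 2 * 0.2899 * 0.7101 = 0.4117

0.4117


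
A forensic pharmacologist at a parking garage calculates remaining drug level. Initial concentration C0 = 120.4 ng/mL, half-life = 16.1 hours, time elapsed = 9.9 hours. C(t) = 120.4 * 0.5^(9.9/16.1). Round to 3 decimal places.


Drug concentration decay:
Number of half-lives = t / t_half = 9.9 / 16.1 = 0.614907
Decay factor = 0.5^0.614907 = 0.65297198
C(t) = 120.4 * 0.65297198 = 78.618 ng/mL

78.618


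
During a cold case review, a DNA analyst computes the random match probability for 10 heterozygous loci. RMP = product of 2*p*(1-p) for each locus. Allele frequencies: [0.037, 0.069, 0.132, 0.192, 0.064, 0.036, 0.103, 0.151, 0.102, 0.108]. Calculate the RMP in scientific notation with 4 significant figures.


Computing RMP for 10 loci:
Locus 1: 2 * 0.037 * 0.963 = 0.071262
Locus 2: 2 * 0.069 * 0.931 = 0.128478
Locus 3: 2 * 0.132 * 0.868 = 0.229152
Locus 4: 2 * 0.192 * 0.808 = 0.310272
Locus 5: 2 * 0.064 * 0.936 = 0.119808
Locus 6: 2 * 0.036 * 0.964 = 0.069408
Locus 7: 2 * 0.103 * 0.897 = 0.184782
Locus 8: 2 * 0.151 * 0.849 = 0.256398
Locus 9: 2 * 0.102 * 0.898 = 0.183192
Locus 10: 2 * 0.108 * 0.892 = 0.192672
RMP = 9.052e-09

9.052e-09


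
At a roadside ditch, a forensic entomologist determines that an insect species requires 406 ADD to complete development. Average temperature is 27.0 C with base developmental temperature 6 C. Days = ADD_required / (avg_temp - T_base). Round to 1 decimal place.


Insect development time:
Effective temperature = avg_temp - T_base = 27.0 - 6 = 21.0 C
Days = ADD / effective_temp = 406 / 21.0 = 19.3 days

19.3


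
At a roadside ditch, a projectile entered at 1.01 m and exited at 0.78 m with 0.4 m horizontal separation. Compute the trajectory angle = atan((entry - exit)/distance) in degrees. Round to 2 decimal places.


Bullet trajectory angle:
Height difference = 1.01 - 0.78 = 0.23 m
angle = atan(0.23 / 0.4)
angle = atan(0.575)
angle = 29.90 degrees

29.90


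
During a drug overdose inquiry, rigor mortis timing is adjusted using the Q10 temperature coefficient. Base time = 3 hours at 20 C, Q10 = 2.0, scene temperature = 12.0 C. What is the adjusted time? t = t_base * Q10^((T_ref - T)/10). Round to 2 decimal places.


Rigor mortis time adjustment:
Exponent = (T_ref - T_actual) / 10 = (20 - 12.0) / 10 = 0.8
Q10 factor = 2.0^0.8 = 1.7411
t_adjusted = 3 * 1.7411 = 5.22 hours

5.22


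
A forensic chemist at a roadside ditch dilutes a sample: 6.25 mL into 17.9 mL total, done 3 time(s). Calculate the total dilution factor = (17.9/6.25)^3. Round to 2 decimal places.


Dilution factor calculation:
Single dilution = V_total / V_sample = 17.9 / 6.25 ≈ 2.864
Number of dilutions = 3
Total DF = (17.9 / 6.25)^3 (full precision, rounded at the end) = 23.49

23.49


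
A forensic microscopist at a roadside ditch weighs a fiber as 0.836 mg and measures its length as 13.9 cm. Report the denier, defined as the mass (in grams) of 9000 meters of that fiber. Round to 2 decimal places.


Denier calculation:
Mass in grams = 0.836 mg / 1000 = 0.000836 g
Length in meters = 13.9 cm / 100 = 0.139 m
Linear density = mass / length = 0.000836 / 0.139 = 0.00601439 g/m
Denier = (g/m) * 9000 = 0.00601439 * 9000 = 54.13

54.13


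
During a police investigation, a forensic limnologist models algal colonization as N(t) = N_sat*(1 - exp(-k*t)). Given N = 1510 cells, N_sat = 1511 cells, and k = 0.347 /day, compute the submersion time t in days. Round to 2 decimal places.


PMSI from diatom colonization curve:
N / N_sat = 1510 / 1511 = 0.999338
1 - N/N_sat = 0.000662
ln(1 - N/N_sat) = -7.320245
t = -ln(1 - N/N_sat) / k = -(-7.320245) / 0.347 = 21.10 days

21.10


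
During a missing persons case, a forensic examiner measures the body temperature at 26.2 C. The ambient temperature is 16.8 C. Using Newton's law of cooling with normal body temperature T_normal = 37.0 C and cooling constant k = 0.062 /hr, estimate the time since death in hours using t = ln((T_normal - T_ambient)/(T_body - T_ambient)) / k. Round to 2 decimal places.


Using Newton's law of cooling:
t = ln((T_normal - T_ambient) / (T_body - T_ambient)) / k
T_normal - T_ambient = 20.2
T_body - T_ambient = 9.4
Ratio = 2.148936
ln(ratio) = 0.764973
t = 0.764973 / 0.062 = 12.34 hours

12.34


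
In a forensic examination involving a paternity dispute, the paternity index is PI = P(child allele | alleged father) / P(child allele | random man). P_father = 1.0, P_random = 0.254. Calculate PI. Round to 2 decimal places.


Paternity Index calculation:
PI = P(allele|father) / P(allele|random)
PI = 1.0 / 0.254
PI = 3.94

3.94


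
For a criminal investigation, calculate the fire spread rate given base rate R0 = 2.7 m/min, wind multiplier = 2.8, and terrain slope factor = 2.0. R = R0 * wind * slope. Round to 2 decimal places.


Fire spread rate calculation:
R = R0 * wind_factor * slope_factor
= 2.7 * 2.8 * 2.0
= 7.56 * 2.0
= 15.12 m/min

15.12


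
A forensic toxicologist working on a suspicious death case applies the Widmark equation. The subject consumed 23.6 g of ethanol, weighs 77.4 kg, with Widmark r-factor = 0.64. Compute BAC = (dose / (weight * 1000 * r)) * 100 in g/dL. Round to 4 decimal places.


Applying the Widmark formula:
BAC = (dose_g / (body_wt * 1000 * r)) * 100
Denominator = 77.4 * 1000 * 0.64 = 49536
BAC = (23.6 / 49536) * 100
BAC = 0.0476 g/dL

0.0476


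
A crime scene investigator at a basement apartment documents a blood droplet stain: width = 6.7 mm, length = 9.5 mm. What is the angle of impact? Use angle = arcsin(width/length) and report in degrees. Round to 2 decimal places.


Blood spatter impact angle calculation:
width / length = 6.7 / 9.5 = 0.705263
angle = arcsin(0.705263)
angle = 44.85 degrees

44.85


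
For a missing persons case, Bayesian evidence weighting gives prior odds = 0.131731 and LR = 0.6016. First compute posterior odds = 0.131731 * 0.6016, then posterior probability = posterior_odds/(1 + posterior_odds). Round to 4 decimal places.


Bayesian evidence evaluation:
Posterior odds = prior_odds * LR = 0.131731 * 0.6016 = 0.07924937
Posterior probability = posterior_odds / (1 + posterior_odds)
= 0.07924937 / (1 + 0.07924937)
= 0.07924937 / 1.07924937
= 0.0734

0.0734


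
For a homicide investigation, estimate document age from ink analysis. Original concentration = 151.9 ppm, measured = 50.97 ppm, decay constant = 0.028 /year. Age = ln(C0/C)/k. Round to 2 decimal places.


Document age estimation:
C0/C = 151.9 / 50.97 = 2.980184
ln(C0/C) = 1.091985
t = 1.091985 / 0.028 = 39.00 years

39.00


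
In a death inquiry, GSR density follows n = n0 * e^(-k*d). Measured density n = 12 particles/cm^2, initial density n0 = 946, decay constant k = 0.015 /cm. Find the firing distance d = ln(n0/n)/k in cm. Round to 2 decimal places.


GSR distance calculation:
n0/n = 946 / 12 = 78.833333
ln(n0/n) = 4.367336
d = 4.367336 / 0.015 = 291.16 cm

291.16


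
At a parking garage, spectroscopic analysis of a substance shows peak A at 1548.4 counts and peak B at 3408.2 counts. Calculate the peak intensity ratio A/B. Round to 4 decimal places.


Spectral peak ratio:
Peak A = 1548.4 counts
Peak B = 3408.2 counts
Ratio = 1548.4 / 3408.2 = 0.4543

0.4543


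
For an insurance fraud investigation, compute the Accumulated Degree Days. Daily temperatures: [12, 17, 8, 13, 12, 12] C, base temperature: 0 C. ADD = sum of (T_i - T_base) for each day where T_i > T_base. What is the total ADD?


Computing ADD day by day:
Day 1: max(0, 12 - 0) = 12
Day 2: max(0, 17 - 0) = 17
Day 3: max(0, 8 - 0) = 8
Day 4: max(0, 13 - 0) = 13
Day 5: max(0, 12 - 0) = 12
Day 6: max(0, 12 - 0) = 12
Total ADD = 74

74


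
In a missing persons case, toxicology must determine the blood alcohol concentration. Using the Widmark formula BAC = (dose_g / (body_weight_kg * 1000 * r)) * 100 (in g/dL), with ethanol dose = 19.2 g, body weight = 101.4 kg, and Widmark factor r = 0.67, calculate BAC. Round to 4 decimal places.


Applying the Widmark formula:
BAC = (dose_g / (body_wt * 1000 * r)) * 100
Denominator = 101.4 * 1000 * 0.67 = 67938
BAC = (19.2 / 67938) * 100
BAC = 0.0283 g/dL

0.0283


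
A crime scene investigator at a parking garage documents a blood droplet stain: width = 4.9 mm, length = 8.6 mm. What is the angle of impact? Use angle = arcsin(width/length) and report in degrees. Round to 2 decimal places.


Blood spatter impact angle calculation:
width / length = 4.9 / 8.6 = 0.569767
angle = arcsin(0.569767)
angle = 34.73 degrees

34.73


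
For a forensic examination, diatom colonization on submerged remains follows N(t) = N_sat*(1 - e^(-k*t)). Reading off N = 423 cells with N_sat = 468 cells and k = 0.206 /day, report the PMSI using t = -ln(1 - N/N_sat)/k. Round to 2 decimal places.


PMSI from diatom colonization curve:
N / N_sat = 423 / 468 = 0.903846
1 - N/N_sat = 0.096154
ln(1 - N/N_sat) = -2.341804
t = -ln(1 - N/N_sat) / k = -(-2.341804) / 0.206 = 11.37 days

11.37


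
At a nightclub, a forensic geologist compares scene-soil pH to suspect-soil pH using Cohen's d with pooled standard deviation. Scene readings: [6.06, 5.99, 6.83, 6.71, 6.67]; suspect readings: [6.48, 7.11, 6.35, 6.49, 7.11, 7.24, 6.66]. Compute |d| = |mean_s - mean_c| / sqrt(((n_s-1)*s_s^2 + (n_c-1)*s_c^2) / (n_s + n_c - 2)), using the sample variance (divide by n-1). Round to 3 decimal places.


Pooled-variance Cohen's d for soil pH comparison:
Scene mean = 32.26 / 5 = 6.452
Suspect mean = 47.44 / 7 = 6.777143
Scene sample variance s_s^2 = 0.15602
Suspect sample variance s_c^2 = 0.13379
Pooled variance = ((n_s-1)*s_s^2 + (n_c-1)*s_c^2) / (n_s + n_c - 2) = 0.142682
Pooled SD = sqrt(0.142682) = 0.377733
Mean difference = -0.325143
|d| = |-0.325143| / 0.377733 = 0.861

0.861


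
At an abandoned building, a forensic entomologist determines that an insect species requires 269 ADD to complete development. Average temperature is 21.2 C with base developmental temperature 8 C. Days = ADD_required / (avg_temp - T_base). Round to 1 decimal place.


Insect development time:
Effective temperature = avg_temp - T_base = 21.2 - 8 = 13.2 C
Days = ADD / effective_temp = 269 / 13.2 = 20.4 days

20.4


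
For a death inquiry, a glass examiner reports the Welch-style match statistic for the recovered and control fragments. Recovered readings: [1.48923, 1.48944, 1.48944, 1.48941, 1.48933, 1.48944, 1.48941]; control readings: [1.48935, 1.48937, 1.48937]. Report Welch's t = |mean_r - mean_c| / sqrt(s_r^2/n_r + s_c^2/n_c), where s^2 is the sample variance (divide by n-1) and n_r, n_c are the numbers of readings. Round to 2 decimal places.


Welch's t-criterion for glass RI comparison:
Recovered mean = sum / n_r = 10.4257 / 7 = 1.4893857
Control mean = sum / n_c = 4.46809 / 3 = 1.4893633
Recovered sample variance s_r^2 = 6.22857e-09
Control sample variance s_c^2 = 1.33333e-10
Welch SE (unpooled) = sqrt(s_r^2/n_r + s_c^2/n_c) = sqrt(8.89796e-10 + 4.44444e-11) = sqrt(9.3424e-10) = 3.05653e-05
|mean_r - mean_c| = 2.2381e-05
t = 2.2381e-05 / 3.05653e-05 = 0.73

0.73


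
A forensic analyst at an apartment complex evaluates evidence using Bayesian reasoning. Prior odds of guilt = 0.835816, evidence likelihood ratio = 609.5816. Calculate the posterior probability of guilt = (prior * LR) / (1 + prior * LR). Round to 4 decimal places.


Bayesian evidence evaluation:
Posterior odds = prior_odds * LR = 0.835816 * 609.5816 = 509.4981
Posterior probability = posterior_odds / (1 + posterior_odds)
= 509.4981 / (1 + 509.4981)
= 509.4981 / 510.4981
= 0.9980

0.9980


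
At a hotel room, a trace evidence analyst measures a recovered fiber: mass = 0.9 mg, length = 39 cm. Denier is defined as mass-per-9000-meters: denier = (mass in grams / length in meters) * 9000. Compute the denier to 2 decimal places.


Denier calculation:
Mass in grams = 0.9 mg / 1000 = 0.0009 g
Length in meters = 39 cm / 100 = 0.39 m
Linear density = mass / length = 0.0009 / 0.39 = 0.00230769 g/m
Denier = (g/m) * 9000 = 0.00230769 * 9000 = 20.77

20.77


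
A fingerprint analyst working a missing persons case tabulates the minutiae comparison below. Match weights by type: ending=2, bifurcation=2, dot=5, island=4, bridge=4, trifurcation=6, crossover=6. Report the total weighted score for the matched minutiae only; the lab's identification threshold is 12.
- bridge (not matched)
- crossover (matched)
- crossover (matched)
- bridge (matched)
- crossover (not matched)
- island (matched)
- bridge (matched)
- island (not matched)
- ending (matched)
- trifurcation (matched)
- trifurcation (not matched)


Weighted minutiae match score:
  bridge: not matched, +0
  crossover: matched, +6 (running total 6)
  crossover: matched, +6 (running total 12)
  bridge: matched, +4 (running total 16)
  crossover: not matched, +0
  island: matched, +4 (running total 20)
  bridge: matched, +4 (running total 24)
  island: not matched, +0
  ending: matched, +2 (running total 26)
  trifurcation: matched, +6 (running total 32)
  trifurcation: not matched, +0
Total score = 32
Threshold = 12; verdict = identification

32


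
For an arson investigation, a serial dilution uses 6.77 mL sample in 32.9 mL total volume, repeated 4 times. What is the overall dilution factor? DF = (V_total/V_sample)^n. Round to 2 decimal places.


Dilution factor calculation:
Single dilution = V_total / V_sample = 32.9 / 6.77 ≈ 4.859675
Number of dilutions = 4
Total DF = (32.9 / 6.77)^4 (full precision, rounded at the end) = 557.74

557.74


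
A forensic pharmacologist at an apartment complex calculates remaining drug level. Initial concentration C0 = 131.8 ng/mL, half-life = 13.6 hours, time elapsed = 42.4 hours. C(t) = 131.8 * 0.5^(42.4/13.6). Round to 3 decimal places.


Drug concentration decay:
Number of half-lives = t / t_half = 42.4 / 13.6 = 3.117647
Decay factor = 0.5^3.117647 = 0.11521121
C(t) = 131.8 * 0.11521121 = 15.185 ng/mL

15.185


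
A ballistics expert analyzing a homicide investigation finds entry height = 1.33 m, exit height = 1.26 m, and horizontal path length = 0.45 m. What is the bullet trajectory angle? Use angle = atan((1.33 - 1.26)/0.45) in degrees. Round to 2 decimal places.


Bullet trajectory angle:
Height difference = 1.33 - 1.26 = 0.07 m
angle = atan(0.07 / 0.45)
angle = atan(0.155556)
angle = 8.84 degrees

8.84


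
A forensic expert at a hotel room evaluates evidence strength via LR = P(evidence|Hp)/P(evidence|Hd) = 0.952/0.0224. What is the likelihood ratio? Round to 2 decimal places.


Likelihood ratio calculation:
LR = P(E|Hp) / P(E|Hd)
LR = 0.952 / 0.0224
LR = 42.50

42.50
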